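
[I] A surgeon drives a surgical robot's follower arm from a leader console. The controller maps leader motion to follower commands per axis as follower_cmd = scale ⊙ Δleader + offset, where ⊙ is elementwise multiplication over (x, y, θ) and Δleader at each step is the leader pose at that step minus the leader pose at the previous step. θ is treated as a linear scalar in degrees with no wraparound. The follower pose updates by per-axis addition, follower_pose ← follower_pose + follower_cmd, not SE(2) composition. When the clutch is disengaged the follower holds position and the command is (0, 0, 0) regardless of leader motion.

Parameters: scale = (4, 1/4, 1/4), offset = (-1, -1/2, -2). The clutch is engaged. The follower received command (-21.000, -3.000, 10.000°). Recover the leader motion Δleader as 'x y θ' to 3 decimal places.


-5.000 -10.000 48.000

axis x: (-21.000 − -1) / (4) = -5.000
axis y: (-3.000 − -1/2) / (1/4) = -10.000
axis θ: (10.000 − -2) / (1/4) = 48.000


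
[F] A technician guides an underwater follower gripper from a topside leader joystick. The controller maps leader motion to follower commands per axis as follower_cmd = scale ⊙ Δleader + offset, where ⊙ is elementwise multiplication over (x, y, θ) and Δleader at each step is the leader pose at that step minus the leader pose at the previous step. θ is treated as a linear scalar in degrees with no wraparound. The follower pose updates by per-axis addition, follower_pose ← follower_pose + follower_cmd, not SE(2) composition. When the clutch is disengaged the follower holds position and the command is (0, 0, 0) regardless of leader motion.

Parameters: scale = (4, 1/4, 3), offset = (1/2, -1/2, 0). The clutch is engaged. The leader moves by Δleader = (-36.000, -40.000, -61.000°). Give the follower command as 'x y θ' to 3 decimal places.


axis x: 4·-36.000 + 1/2 = -143.500
axis y: 1/4·-40.000 + -1/2 = -10.500
axis θ: 3·-61.000 + 0 = -183.000

-143.500 -10.500 -183.000


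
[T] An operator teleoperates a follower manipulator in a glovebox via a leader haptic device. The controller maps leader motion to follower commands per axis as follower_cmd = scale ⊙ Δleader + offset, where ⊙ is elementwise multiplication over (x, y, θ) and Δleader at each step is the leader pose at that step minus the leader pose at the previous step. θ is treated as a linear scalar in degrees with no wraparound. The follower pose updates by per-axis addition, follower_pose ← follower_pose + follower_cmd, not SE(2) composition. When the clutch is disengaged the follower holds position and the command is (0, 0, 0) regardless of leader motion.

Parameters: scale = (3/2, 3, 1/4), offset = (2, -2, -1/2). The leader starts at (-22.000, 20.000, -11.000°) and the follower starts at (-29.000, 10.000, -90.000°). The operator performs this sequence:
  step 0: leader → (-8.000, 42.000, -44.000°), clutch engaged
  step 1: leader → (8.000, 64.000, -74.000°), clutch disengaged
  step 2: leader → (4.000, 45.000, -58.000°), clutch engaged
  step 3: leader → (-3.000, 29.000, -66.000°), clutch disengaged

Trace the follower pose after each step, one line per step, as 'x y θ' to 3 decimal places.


-6.000 74.000 -98.750
-6.000 74.000 -98.750
-10.000 15.000 -95.250
-10.000 15.000 -95.250

step 0: Δleader=(14.000, 22.000, -33.000°), engaged; cmd=(23.000, 64.000, -8.750°) → follower=(-6.000, 74.000, -98.750°)
step 1: Δleader=(16.000, 22.000, -30.000°), disengaged; cmd=(0,0,0) → follower holds at (-6.000, 74.000, -98.750°)
step 2: Δleader=(-4.000, -19.000, 16.000°), engaged; cmd=(-4.000, -59.000, 3.500°) → follower=(-10.000, 15.000, -95.250°)
step 3: Δleader=(-7.000, -16.000, -8.000°), disengaged; cmd=(0,0,0) → follower holds at (-10.000, 15.000, -95.250°)


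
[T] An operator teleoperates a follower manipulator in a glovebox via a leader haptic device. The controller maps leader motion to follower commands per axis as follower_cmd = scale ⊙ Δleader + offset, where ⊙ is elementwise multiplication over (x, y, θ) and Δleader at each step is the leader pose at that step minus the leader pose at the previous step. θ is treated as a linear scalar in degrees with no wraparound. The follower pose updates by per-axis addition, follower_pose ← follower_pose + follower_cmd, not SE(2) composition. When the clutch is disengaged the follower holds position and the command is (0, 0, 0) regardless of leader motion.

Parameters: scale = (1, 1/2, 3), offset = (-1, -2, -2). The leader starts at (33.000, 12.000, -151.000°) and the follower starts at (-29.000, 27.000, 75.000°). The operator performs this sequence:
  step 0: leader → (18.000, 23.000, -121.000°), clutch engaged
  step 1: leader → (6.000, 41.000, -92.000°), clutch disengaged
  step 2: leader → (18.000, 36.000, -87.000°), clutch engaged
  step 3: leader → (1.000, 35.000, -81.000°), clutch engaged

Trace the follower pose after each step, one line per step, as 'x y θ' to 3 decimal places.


-45.000 30.500 163.000
-45.000 30.500 163.000
-34.000 26.000 176.000
-52.000 23.500 192.000

step 0: Δleader=(-15.000, 11.000, 30.000°), engaged; cmd=(-16.000, 3.500, 88.000°) → follower=(-45.000, 30.500, 163.000°)
step 1: Δleader=(-12.000, 18.000, 29.000°), disengaged; cmd=(0,0,0) → follower holds at (-45.000, 30.500, 163.000°)
step 2: Δleader=(12.000, -5.000, 5.000°), engaged; cmd=(11.000, -4.500, 13.000°) → follower=(-34.000, 26.000, 176.000°)
step 3: Δleader=(-17.000, -1.000, 6.000°), engaged; cmd=(-18.000, -2.500, 16.000°) → follower=(-52.000, 23.500, 192.000°)


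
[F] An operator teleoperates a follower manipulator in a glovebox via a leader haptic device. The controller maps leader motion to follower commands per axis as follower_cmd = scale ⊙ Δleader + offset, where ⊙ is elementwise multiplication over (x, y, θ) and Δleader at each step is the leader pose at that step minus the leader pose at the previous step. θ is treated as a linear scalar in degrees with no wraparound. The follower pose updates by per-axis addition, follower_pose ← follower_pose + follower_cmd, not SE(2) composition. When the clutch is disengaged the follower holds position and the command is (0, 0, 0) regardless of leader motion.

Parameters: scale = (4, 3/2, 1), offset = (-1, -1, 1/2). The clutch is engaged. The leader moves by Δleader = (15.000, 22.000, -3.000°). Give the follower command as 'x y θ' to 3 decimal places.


59.000 32.000 -2.500

axis x: 4·15.000 + -1 = 59.000
axis y: 3/2·22.000 + -1 = 32.000
axis θ: 1·-3.000 + 1/2 = -2.500


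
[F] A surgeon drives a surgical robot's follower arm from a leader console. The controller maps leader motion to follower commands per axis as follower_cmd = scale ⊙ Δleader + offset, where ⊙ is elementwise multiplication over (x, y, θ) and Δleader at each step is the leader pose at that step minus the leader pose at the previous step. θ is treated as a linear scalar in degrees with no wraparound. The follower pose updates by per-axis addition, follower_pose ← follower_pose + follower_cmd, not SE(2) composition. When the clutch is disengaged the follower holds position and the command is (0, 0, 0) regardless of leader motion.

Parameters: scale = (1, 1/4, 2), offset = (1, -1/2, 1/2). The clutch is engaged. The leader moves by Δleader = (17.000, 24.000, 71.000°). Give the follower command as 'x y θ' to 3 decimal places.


18.000 5.500 142.500

axis x: 1·17.000 + 1 = 18.000
axis y: 1/4·24.000 + -1/2 = 5.500
axis θ: 2·71.000 + 1/2 = 142.500


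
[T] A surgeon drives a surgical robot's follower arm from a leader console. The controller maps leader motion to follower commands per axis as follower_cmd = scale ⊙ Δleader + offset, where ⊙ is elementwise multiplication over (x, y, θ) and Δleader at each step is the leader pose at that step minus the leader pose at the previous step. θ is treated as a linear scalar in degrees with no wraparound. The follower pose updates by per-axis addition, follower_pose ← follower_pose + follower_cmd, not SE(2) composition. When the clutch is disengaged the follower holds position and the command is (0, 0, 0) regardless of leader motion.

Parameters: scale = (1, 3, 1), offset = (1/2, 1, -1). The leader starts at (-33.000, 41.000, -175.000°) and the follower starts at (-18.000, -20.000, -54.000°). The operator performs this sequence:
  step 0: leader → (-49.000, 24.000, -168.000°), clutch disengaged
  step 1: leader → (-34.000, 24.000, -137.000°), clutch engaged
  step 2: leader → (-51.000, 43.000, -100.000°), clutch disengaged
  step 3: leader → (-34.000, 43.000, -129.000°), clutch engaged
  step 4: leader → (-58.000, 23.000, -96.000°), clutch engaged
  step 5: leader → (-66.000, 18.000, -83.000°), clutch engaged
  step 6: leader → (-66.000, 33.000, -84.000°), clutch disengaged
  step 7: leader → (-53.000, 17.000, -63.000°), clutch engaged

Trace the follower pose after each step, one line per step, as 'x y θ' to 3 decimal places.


-18.000 -20.000 -54.000
-2.500 -19.000 -24.000
-2.500 -19.000 -24.000
15.000 -18.000 -54.000
-8.500 -77.000 -22.000
-16.000 -91.000 -10.000
-16.000 -91.000 -10.000
-2.500 -138.000 10.000

step 0: Δleader=(-16.000, -17.000, 7.000°), disengaged; cmd=(0,0,0) → follower holds at (-18.000, -20.000, -54.000°)
step 1: Δleader=(15.000, 0.000, 31.000°), engaged; cmd=(15.500, 1.000, 30.000°) → follower=(-2.500, -19.000, -24.000°)
step 2: Δleader=(-17.000, 19.000, 37.000°), disengaged; cmd=(0,0,0) → follower holds at (-2.500, -19.000, -24.000°)
step 3: Δleader=(17.000, 0.000, -29.000°), engaged; cmd=(17.500, 1.000, -30.000°) → follower=(15.000, -18.000, -54.000°)
step 4: Δleader=(-24.000, -20.000, 33.000°), engaged; cmd=(-23.500, -59.000, 32.000°) → follower=(-8.500, -77.000, -22.000°)
step 5: Δleader=(-8.000, -5.000, 13.000°), engaged; cmd=(-7.500, -14.000, 12.000°) → follower=(-16.000, -91.000, -10.000°)
step 6: Δleader=(0.000, 15.000, -1.000°), disengaged; cmd=(0,0,0) → follower holds at (-16.000, -91.000, -10.000°)
step 7: Δleader=(13.000, -16.000, 21.000°), engaged; cmd=(13.500, -47.000, 20.000°) → follower=(-2.500, -138.000, 10.000°)


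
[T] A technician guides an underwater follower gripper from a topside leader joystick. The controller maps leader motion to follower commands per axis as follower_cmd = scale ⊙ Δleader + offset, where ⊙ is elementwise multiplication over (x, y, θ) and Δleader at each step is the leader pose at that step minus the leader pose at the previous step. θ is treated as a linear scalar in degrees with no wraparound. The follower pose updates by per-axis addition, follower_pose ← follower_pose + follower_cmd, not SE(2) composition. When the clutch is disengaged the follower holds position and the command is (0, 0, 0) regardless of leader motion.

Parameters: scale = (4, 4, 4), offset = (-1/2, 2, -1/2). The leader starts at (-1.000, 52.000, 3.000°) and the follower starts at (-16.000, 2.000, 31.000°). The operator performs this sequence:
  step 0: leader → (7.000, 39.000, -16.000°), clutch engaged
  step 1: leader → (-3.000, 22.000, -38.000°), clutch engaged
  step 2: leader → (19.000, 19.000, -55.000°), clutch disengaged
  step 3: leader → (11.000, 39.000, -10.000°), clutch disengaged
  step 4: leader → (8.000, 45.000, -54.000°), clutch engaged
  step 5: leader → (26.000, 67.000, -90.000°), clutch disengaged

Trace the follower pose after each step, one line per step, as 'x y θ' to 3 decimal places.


step 0: Δleader=(8.000, -13.000, -19.000°), engaged; cmd=(31.500, -50.000, -76.500°) → follower=(15.500, -48.000, -45.500°)
step 1: Δleader=(-10.000, -17.000, -22.000°), engaged; cmd=(-40.500, -66.000, -88.500°) → follower=(-25.000, -114.000, -134.000°)
step 2: Δleader=(22.000, -3.000, -17.000°), disengaged; cmd=(0,0,0) → follower holds at (-25.000, -114.000, -134.000°)
step 3: Δleader=(-8.000, 20.000, 45.000°), disengaged; cmd=(0,0,0) → follower holds at (-25.000, -114.000, -134.000°)
step 4: Δleader=(-3.000, 6.000, -44.000°), engaged; cmd=(-12.500, 26.000, -176.500°) → follower=(-37.500, -88.000, -310.500°)
step 5: Δleader=(18.000, 22.000, -36.000°), disengaged; cmd=(0,0,0) → follower holds at (-37.500, -88.000, -310.500°)

15.500 -48.000 -45.500
-25.000 -114.000 -134.000
-25.000 -114.000 -134.000
-25.000 -114.000 -134.000
-37.500 -88.000 -310.500
-37.500 -88.000 -310.500


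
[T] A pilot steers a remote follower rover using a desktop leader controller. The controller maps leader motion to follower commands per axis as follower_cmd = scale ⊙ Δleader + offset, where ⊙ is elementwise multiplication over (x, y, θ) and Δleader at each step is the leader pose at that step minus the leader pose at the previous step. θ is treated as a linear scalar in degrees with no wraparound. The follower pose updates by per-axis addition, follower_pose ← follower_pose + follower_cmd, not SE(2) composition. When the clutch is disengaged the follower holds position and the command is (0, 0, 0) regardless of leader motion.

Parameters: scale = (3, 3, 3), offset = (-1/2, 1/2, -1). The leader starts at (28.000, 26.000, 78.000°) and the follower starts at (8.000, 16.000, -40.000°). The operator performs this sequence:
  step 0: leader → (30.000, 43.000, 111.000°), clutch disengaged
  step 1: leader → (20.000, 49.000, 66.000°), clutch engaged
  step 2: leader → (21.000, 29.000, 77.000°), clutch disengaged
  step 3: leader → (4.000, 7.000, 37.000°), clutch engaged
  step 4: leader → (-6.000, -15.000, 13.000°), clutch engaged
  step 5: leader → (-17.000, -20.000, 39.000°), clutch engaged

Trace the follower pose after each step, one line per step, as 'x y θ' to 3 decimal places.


step 0: Δleader=(2.000, 17.000, 33.000°), disengaged; cmd=(0,0,0) → follower holds at (8.000, 16.000, -40.000°)
step 1: Δleader=(-10.000, 6.000, -45.000°), engaged; cmd=(-30.500, 18.500, -136.000°) → follower=(-22.500, 34.500, -176.000°)
step 2: Δleader=(1.000, -20.000, 11.000°), disengaged; cmd=(0,0,0) → follower holds at (-22.500, 34.500, -176.000°)
step 3: Δleader=(-17.000, -22.000, -40.000°), engaged; cmd=(-51.500, -65.500, -121.000°) → follower=(-74.000, -31.000, -297.000°)
step 4: Δleader=(-10.000, -22.000, -24.000°), engaged; cmd=(-30.500, -65.500, -73.000°) → follower=(-104.500, -96.500, -370.000°)
step 5: Δleader=(-11.000, -5.000, 26.000°), engaged; cmd=(-33.500, -14.500, 77.000°) → follower=(-138.000, -111.000, -293.000°)

8.000 16.000 -40.000
-22.500 34.500 -176.000
-22.500 34.500 -176.000
-74.000 -31.000 -297.000
-104.500 -96.500 -370.000
-138.000 -111.000 -293.000


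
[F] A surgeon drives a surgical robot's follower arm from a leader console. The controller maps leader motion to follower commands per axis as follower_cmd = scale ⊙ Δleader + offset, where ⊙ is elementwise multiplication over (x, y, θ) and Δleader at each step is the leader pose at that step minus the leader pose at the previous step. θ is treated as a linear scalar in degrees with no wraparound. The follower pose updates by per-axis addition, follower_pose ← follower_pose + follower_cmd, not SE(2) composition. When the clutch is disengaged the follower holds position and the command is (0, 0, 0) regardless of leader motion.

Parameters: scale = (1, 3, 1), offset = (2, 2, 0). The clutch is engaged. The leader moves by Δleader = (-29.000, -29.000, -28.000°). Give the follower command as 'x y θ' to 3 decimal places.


axis x: 1·-29.000 + 2 = -27.000
axis y: 3·-29.000 + 2 = -85.000
axis θ: 1·-28.000 + 0 = -28.000

-27.000 -85.000 -28.000


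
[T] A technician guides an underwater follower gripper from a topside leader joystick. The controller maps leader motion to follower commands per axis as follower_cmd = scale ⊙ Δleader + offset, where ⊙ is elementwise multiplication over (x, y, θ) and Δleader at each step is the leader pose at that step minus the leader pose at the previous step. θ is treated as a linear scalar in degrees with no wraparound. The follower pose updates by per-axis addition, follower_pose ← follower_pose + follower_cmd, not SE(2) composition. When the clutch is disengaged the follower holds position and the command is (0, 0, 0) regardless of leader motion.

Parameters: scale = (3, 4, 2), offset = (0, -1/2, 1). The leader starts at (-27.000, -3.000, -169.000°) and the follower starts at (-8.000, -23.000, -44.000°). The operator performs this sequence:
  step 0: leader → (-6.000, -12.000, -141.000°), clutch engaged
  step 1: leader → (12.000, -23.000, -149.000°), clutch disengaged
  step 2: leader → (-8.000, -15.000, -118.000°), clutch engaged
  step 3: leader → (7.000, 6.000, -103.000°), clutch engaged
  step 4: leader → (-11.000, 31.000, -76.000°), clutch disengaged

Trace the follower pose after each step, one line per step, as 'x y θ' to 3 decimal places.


step 0: Δleader=(21.000, -9.000, 28.000°), engaged; cmd=(63.000, -36.500, 57.000°) → follower=(55.000, -59.500, 13.000°)
step 1: Δleader=(18.000, -11.000, -8.000°), disengaged; cmd=(0,0,0) → follower holds at (55.000, -59.500, 13.000°)
step 2: Δleader=(-20.000, 8.000, 31.000°), engaged; cmd=(-60.000, 31.500, 63.000°) → follower=(-5.000, -28.000, 76.000°)
step 3: Δleader=(15.000, 21.000, 15.000°), engaged; cmd=(45.000, 83.500, 31.000°) → follower=(40.000, 55.500, 107.000°)
step 4: Δleader=(-18.000, 25.000, 27.000°), disengaged; cmd=(0,0,0) → follower holds at (40.000, 55.500, 107.000°)

55.000 -59.500 13.000
55.000 -59.500 13.000
-5.000 -28.000 76.000
40.000 55.500 107.000
40.000 55.500 107.000


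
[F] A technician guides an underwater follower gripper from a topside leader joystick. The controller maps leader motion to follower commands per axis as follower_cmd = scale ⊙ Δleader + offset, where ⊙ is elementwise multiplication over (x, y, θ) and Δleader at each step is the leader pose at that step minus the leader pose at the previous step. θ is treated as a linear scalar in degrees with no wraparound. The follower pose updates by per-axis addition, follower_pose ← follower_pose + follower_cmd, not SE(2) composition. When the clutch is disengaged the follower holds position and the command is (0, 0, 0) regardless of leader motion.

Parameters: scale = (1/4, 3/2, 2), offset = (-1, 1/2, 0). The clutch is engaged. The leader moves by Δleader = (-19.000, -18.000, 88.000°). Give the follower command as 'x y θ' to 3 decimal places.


axis x: 1/4·-19.000 + -1 = -5.750
axis y: 3/2·-18.000 + 1/2 = -26.500
axis θ: 2·88.000 + 0 = 176.000

-5.750 -26.500 176.000


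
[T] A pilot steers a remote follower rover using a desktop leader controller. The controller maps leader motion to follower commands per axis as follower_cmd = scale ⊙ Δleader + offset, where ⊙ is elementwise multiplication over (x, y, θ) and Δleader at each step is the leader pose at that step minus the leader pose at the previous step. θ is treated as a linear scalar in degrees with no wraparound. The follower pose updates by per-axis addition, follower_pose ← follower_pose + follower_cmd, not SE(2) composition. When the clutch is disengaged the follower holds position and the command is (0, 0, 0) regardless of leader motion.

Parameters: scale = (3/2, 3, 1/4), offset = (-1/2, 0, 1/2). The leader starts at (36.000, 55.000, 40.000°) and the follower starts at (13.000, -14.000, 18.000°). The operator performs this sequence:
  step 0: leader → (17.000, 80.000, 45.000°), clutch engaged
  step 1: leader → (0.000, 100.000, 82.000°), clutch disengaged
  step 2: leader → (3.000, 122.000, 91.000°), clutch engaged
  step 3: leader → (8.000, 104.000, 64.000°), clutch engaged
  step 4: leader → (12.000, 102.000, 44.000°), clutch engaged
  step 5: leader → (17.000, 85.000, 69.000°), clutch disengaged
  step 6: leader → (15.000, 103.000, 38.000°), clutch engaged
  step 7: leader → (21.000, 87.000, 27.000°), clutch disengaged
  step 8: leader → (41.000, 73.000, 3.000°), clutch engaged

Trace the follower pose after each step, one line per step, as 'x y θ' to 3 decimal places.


step 0: Δleader=(-19.000, 25.000, 5.000°), engaged; cmd=(-29.000, 75.000, 1.750°) → follower=(-16.000, 61.000, 19.750°)
step 1: Δleader=(-17.000, 20.000, 37.000°), disengaged; cmd=(0,0,0) → follower holds at (-16.000, 61.000, 19.750°)
step 2: Δleader=(3.000, 22.000, 9.000°), engaged; cmd=(4.000, 66.000, 2.750°) → follower=(-12.000, 127.000, 22.500°)
step 3: Δleader=(5.000, -18.000, -27.000°), engaged; cmd=(7.000, -54.000, -6.250°) → follower=(-5.000, 73.000, 16.250°)
step 4: Δleader=(4.000, -2.000, -20.000°), engaged; cmd=(5.500, -6.000, -4.500°) → follower=(0.500, 67.000, 11.750°)
step 5: Δleader=(5.000, -17.000, 25.000°), disengaged; cmd=(0,0,0) → follower holds at (0.500, 67.000, 11.750°)
step 6: Δleader=(-2.000, 18.000, -31.000°), engaged; cmd=(-3.500, 54.000, -7.250°) → follower=(-3.000, 121.000, 4.500°)
step 7: Δleader=(6.000, -16.000, -11.000°), disengaged; cmd=(0,0,0) → follower holds at (-3.000, 121.000, 4.500°)
step 8: Δleader=(20.000, -14.000, -24.000°), engaged; cmd=(29.500, -42.000, -5.500°) → follower=(26.500, 79.000, -1.000°)

-16.000 61.000 19.750
-16.000 61.000 19.750
-12.000 127.000 22.500
-5.000 73.000 16.250
0.500 67.000 11.750
0.500 67.000 11.750
-3.000 121.000 4.500
-3.000 121.000 4.500
26.500 79.000 -1.000


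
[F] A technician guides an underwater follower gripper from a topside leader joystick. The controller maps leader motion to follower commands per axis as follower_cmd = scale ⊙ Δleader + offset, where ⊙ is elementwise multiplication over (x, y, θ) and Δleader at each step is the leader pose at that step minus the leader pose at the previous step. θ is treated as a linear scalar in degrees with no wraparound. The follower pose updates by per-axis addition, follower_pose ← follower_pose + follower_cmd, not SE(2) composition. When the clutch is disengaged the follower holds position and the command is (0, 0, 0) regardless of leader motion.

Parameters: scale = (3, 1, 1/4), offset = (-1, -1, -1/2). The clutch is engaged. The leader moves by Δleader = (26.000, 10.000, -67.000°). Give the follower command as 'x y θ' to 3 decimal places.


77.000 9.000 -17.250

axis x: 3·26.000 + -1 = 77.000
axis y: 1·10.000 + -1 = 9.000
axis θ: 1/4·-67.000 + -1/2 = -17.250


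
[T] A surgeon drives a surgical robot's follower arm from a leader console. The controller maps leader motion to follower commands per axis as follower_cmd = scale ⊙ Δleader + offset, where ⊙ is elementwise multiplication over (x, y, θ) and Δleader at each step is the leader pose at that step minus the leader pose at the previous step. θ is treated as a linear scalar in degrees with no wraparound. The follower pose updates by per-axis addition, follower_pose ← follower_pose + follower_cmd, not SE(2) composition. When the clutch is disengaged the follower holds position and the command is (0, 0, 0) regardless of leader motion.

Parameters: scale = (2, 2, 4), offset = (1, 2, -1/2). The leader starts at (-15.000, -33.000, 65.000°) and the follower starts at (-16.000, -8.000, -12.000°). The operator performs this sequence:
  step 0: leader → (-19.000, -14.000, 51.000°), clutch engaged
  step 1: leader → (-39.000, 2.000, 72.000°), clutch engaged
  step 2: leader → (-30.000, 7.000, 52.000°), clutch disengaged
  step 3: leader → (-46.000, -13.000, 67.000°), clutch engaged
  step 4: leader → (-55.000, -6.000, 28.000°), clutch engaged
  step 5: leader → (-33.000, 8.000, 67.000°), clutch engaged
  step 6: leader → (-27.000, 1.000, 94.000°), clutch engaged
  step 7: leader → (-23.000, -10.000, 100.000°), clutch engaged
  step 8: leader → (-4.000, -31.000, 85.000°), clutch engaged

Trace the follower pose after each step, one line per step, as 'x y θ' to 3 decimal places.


step 0: Δleader=(-4.000, 19.000, -14.000°), engaged; cmd=(-7.000, 40.000, -56.500°) → follower=(-23.000, 32.000, -68.500°)
step 1: Δleader=(-20.000, 16.000, 21.000°), engaged; cmd=(-39.000, 34.000, 83.500°) → follower=(-62.000, 66.000, 15.000°)
step 2: Δleader=(9.000, 5.000, -20.000°), disengaged; cmd=(0,0,0) → follower holds at (-62.000, 66.000, 15.000°)
step 3: Δleader=(-16.000, -20.000, 15.000°), engaged; cmd=(-31.000, -38.000, 59.500°) → follower=(-93.000, 28.000, 74.500°)
step 4: Δleader=(-9.000, 7.000, -39.000°), engaged; cmd=(-17.000, 16.000, -156.500°) → follower=(-110.000, 44.000, -82.000°)
step 5: Δleader=(22.000, 14.000, 39.000°), engaged; cmd=(45.000, 30.000, 155.500°) → follower=(-65.000, 74.000, 73.500°)
step 6: Δleader=(6.000, -7.000, 27.000°), engaged; cmd=(13.000, -12.000, 107.500°) → follower=(-52.000, 62.000, 181.000°)
step 7: Δleader=(4.000, -11.000, 6.000°), engaged; cmd=(9.000, -20.000, 23.500°) → follower=(-43.000, 42.000, 204.500°)
step 8: Δleader=(19.000, -21.000, -15.000°), engaged; cmd=(39.000, -40.000, -60.500°) → follower=(-4.000, 2.000, 144.000°)

-23.000 32.000 -68.500
-62.000 66.000 15.000
-62.000 66.000 15.000
-93.000 28.000 74.500
-110.000 44.000 -82.000
-65.000 74.000 73.500
-52.000 62.000 181.000
-43.000 42.000 204.500
-4.000 2.000 144.000


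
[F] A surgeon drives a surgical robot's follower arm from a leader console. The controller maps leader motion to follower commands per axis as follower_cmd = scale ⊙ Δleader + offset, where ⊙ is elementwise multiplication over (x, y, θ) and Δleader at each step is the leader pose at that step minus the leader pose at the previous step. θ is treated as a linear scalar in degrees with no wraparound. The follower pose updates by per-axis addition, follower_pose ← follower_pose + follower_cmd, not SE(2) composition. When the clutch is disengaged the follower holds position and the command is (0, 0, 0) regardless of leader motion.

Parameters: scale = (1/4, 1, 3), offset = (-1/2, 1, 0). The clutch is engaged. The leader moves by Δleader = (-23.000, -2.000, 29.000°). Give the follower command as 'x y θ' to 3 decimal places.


axis x: 1/4·-23.000 + -1/2 = -6.250
axis y: 1·-2.000 + 1 = -1.000
axis θ: 3·29.000 + 0 = 87.000

-6.250 -1.000 87.000


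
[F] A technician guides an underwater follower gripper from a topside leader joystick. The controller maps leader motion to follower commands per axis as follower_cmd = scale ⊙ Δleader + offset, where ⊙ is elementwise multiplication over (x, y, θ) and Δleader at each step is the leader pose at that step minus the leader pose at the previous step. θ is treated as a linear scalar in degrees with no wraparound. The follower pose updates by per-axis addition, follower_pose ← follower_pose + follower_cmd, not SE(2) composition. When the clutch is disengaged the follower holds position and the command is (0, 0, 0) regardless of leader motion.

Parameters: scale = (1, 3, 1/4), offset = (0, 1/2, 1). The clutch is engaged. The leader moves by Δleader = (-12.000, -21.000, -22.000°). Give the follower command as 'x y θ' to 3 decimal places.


-12.000 -62.500 -4.500

axis x: 1·-12.000 + 0 = -12.000
axis y: 3·-21.000 + 1/2 = -62.500
axis θ: 1/4·-22.000 + 1 = -4.500


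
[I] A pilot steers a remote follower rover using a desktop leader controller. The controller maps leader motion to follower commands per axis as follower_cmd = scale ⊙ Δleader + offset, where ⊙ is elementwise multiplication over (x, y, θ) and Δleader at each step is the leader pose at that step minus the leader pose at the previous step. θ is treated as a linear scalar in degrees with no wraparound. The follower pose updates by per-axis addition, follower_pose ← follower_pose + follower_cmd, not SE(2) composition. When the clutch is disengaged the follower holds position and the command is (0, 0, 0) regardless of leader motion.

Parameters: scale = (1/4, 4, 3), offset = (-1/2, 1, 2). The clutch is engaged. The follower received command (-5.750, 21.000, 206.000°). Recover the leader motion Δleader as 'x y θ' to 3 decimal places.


-21.000 5.000 68.000

axis x: (-5.750 − -1/2) / (1/4) = -21.000
axis y: (21.000 − 1) / (4) = 5.000
axis θ: (206.000 − 2) / (3) = 68.000


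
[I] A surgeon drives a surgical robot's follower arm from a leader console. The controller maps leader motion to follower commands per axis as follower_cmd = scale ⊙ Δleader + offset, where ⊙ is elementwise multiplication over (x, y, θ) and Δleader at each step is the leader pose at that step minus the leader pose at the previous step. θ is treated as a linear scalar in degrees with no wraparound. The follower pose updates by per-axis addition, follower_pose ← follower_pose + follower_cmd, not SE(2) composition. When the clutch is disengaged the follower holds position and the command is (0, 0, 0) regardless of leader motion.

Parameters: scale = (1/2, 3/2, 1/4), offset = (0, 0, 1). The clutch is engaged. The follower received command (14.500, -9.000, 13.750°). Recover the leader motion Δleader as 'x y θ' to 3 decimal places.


29.000 -6.000 51.000

axis x: (14.500 − 0) / (1/2) = 29.000
axis y: (-9.000 − 0) / (3/2) = -6.000
axis θ: (13.750 − 1) / (1/4) = 51.000


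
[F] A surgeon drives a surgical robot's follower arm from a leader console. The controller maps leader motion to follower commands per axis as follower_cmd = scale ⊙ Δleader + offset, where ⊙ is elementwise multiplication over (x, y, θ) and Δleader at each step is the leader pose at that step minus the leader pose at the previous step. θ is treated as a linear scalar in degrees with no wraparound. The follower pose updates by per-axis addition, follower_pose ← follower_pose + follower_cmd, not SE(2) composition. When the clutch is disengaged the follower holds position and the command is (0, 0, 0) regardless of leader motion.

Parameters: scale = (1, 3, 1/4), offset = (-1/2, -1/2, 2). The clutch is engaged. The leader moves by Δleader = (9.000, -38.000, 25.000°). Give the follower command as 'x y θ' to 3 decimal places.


8.500 -114.500 8.250

axis x: 1·9.000 + -1/2 = 8.500
axis y: 3·-38.000 + -1/2 = -114.500
axis θ: 1/4·25.000 + 2 = 8.250


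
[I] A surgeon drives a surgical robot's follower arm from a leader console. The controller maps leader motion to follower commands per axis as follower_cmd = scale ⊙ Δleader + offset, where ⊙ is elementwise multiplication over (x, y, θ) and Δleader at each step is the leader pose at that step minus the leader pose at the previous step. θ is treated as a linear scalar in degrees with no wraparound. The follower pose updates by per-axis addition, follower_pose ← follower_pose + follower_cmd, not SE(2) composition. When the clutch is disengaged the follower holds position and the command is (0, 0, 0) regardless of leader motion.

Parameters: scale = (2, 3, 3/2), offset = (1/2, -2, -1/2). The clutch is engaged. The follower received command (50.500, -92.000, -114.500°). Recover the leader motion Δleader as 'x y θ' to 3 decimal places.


axis x: (50.500 − 1/2) / (2) = 25.000
axis y: (-92.000 − -2) / (3) = -30.000
axis θ: (-114.500 − -1/2) / (3/2) = -76.000

25.000 -30.000 -76.000


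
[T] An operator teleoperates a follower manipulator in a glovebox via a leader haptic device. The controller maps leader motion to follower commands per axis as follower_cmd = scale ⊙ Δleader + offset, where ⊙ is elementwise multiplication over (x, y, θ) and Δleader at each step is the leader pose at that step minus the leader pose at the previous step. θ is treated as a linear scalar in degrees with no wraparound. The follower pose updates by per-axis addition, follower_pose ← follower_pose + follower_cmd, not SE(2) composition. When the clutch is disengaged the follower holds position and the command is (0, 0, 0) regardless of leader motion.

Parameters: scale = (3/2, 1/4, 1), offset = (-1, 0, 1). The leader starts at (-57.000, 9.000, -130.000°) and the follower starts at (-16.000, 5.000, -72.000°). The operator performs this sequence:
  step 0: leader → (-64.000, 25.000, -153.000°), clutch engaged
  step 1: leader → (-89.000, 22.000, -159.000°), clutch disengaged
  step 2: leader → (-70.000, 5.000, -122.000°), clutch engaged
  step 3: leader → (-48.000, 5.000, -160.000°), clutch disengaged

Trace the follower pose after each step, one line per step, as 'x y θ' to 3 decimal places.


-27.500 9.000 -94.000
-27.500 9.000 -94.000
0.000 4.750 -56.000
0.000 4.750 -56.000

step 0: Δleader=(-7.000, 16.000, -23.000°), engaged; cmd=(-11.500, 4.000, -22.000°) → follower=(-27.500, 9.000, -94.000°)
step 1: Δleader=(-25.000, -3.000, -6.000°), disengaged; cmd=(0,0,0) → follower holds at (-27.500, 9.000, -94.000°)
step 2: Δleader=(19.000, -17.000, 37.000°), engaged; cmd=(27.500, -4.250, 38.000°) → follower=(0.000, 4.750, -56.000°)
step 3: Δleader=(22.000, 0.000, -38.000°), disengaged; cmd=(0,0,0) → follower holds at (0.000, 4.750, -56.000°)


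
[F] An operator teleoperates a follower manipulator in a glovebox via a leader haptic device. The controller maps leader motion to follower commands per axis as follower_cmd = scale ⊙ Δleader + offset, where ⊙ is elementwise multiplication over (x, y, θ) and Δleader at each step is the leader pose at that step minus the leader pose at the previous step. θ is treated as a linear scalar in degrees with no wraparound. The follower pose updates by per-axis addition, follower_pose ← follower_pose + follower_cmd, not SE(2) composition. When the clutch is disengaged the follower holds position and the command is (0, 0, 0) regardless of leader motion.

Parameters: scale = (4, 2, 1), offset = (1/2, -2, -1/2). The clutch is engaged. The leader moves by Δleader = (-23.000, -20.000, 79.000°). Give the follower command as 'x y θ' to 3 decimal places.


axis x: 4·-23.000 + 1/2 = -91.500
axis y: 2·-20.000 + -2 = -42.000
axis θ: 1·79.000 + -1/2 = 78.500

-91.500 -42.000 78.500


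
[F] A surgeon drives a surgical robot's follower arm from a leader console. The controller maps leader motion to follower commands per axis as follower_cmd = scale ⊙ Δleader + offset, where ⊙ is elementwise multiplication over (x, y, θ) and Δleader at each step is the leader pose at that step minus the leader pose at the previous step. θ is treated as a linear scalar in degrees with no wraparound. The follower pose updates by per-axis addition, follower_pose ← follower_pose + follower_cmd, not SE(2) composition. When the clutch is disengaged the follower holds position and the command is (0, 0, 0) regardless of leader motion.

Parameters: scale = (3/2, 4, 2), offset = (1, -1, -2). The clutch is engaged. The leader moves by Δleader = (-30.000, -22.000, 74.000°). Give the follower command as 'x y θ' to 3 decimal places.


-44.000 -89.000 146.000

axis x: 3/2·-30.000 + 1 = -44.000
axis y: 4·-22.000 + -1 = -89.000
axis θ: 2·74.000 + -2 = 146.000


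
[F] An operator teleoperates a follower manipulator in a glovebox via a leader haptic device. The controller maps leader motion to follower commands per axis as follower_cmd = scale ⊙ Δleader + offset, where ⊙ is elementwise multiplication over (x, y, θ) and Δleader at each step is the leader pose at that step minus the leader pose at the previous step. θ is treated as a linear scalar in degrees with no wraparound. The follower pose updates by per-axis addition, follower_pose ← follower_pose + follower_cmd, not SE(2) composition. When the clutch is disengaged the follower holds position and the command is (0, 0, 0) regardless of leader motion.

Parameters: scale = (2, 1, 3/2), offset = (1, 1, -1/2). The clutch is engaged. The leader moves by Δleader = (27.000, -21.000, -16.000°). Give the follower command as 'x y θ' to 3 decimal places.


axis x: 2·27.000 + 1 = 55.000
axis y: 1·-21.000 + 1 = -20.000
axis θ: 3/2·-16.000 + -1/2 = -24.500

55.000 -20.000 -24.500


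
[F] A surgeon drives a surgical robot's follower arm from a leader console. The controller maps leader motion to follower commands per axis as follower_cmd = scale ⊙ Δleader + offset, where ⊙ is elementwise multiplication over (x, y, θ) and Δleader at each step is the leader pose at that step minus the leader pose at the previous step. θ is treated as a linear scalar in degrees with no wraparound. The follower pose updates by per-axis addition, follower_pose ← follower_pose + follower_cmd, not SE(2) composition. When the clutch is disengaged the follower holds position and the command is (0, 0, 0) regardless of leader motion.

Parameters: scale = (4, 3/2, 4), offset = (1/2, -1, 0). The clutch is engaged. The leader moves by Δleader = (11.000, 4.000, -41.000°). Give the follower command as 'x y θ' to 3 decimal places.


axis x: 4·11.000 + 1/2 = 44.500
axis y: 3/2·4.000 + -1 = 5.000
axis θ: 4·-41.000 + 0 = -164.000

44.500 5.000 -164.000


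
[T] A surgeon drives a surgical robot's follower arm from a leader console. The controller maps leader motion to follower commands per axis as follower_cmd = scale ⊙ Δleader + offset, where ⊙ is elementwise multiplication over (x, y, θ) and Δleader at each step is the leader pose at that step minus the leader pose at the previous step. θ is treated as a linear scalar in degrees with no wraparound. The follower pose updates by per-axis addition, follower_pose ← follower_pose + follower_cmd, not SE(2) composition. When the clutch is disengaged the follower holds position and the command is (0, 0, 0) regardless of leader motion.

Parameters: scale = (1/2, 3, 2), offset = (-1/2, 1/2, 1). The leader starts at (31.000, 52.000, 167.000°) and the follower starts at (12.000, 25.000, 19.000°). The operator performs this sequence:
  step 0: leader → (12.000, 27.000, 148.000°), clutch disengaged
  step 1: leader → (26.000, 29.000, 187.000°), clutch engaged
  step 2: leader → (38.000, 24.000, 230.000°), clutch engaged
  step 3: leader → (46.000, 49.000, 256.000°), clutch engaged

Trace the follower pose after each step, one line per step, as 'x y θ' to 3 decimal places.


step 0: Δleader=(-19.000, -25.000, -19.000°), disengaged; cmd=(0,0,0) → follower holds at (12.000, 25.000, 19.000°)
step 1: Δleader=(14.000, 2.000, 39.000°), engaged; cmd=(6.500, 6.500, 79.000°) → follower=(18.500, 31.500, 98.000°)
step 2: Δleader=(12.000, -5.000, 43.000°), engaged; cmd=(5.500, -14.500, 87.000°) → follower=(24.000, 17.000, 185.000°)
step 3: Δleader=(8.000, 25.000, 26.000°), engaged; cmd=(3.500, 75.500, 53.000°) → follower=(27.500, 92.500, 238.000°)

12.000 25.000 19.000
18.500 31.500 98.000
24.000 17.000 185.000
27.500 92.500 238.000


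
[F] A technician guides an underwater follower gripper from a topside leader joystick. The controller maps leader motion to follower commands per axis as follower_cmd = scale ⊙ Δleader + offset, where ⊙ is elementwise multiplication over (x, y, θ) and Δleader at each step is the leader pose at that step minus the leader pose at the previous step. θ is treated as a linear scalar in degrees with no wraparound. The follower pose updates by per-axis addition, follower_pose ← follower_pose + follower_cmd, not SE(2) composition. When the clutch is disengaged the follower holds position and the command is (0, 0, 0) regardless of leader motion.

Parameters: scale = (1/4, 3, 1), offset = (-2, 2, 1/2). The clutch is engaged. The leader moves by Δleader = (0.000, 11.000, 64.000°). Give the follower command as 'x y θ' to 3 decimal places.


axis x: 1/4·0.000 + -2 = -2.000
axis y: 3·11.000 + 2 = 35.000
axis θ: 1·64.000 + 1/2 = 64.500

-2.000 35.000 64.500


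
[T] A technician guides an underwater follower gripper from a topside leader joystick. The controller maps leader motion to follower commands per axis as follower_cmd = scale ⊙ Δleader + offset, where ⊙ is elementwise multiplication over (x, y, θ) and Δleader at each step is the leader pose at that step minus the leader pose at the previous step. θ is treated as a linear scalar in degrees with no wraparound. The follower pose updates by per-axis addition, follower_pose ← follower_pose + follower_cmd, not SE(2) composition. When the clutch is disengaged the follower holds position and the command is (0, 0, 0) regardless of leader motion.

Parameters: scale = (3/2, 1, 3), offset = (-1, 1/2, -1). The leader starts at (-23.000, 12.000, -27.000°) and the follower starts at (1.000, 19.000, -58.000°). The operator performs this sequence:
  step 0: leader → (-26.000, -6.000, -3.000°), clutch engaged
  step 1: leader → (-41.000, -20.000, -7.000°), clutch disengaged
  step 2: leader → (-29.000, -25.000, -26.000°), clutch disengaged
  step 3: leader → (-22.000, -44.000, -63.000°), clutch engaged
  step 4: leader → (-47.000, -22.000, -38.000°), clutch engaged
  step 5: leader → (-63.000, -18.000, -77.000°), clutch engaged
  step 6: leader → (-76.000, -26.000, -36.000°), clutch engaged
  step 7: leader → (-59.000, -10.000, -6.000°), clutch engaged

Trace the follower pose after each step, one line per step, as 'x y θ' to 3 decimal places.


step 0: Δleader=(-3.000, -18.000, 24.000°), engaged; cmd=(-5.500, -17.500, 71.000°) → follower=(-4.500, 1.500, 13.000°)
step 1: Δleader=(-15.000, -14.000, -4.000°), disengaged; cmd=(0,0,0) → follower holds at (-4.500, 1.500, 13.000°)
step 2: Δleader=(12.000, -5.000, -19.000°), disengaged; cmd=(0,0,0) → follower holds at (-4.500, 1.500, 13.000°)
step 3: Δleader=(7.000, -19.000, -37.000°), engaged; cmd=(9.500, -18.500, -112.000°) → follower=(5.000, -17.000, -99.000°)
step 4: Δleader=(-25.000, 22.000, 25.000°), engaged; cmd=(-38.500, 22.500, 74.000°) → follower=(-33.500, 5.500, -25.000°)
step 5: Δleader=(-16.000, 4.000, -39.000°), engaged; cmd=(-25.000, 4.500, -118.000°) → follower=(-58.500, 10.000, -143.000°)
step 6: Δleader=(-13.000, -8.000, 41.000°), engaged; cmd=(-20.500, -7.500, 122.000°) → follower=(-79.000, 2.500, -21.000°)
step 7: Δleader=(17.000, 16.000, 30.000°), engaged; cmd=(24.500, 16.500, 89.000°) → follower=(-54.500, 19.000, 68.000°)

-4.500 1.500 13.000
-4.500 1.500 13.000
-4.500 1.500 13.000
5.000 -17.000 -99.000
-33.500 5.500 -25.000
-58.500 10.000 -143.000
-79.000 2.500 -21.000
-54.500 19.000 68.000
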